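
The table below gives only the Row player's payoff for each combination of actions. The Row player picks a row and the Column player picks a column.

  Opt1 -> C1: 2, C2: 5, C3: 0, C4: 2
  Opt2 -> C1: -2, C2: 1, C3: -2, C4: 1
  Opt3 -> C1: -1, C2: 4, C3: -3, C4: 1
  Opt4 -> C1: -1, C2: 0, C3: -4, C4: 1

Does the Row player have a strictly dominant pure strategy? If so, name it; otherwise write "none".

Opt1 vs Opt2: C1: 2>-2, C2: 5>1, C3: 0>-2, C4: 2>1.
Opt1 vs Opt3: C1: 2>-1, C2: 5>4, C3: 0>-3, C4: 2>1.
Opt1 vs Opt4: C1: 2>-1, C2: 5>0, C3: 0>-4, C4: 2>1.
Opt1 strictly beats every other strategy against every opponent action, so it is strictly dominant.

Opt1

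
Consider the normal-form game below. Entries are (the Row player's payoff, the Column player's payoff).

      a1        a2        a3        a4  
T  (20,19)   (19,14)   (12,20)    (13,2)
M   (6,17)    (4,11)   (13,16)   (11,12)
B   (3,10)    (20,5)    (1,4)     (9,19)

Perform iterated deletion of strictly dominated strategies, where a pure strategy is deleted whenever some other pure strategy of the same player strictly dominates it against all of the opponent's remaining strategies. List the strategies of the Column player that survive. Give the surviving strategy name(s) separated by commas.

a1, a3

The Column player's strategy a2 is strictly dominated by a1 (T: 19>14, M: 17>11, B: 10>5) and is removed.
Row B is eliminated: T beats it against every remaining column (a1: 20>3, a3: 12>1, a4: 13>9).
The Column player's strategy a4 is strictly dominated by a1 (T: 19>2, M: 17>12) and is removed.
Among the remaining strategies, none is strictly dominated by another pure strategy of the same player, so the elimination stops.
Surviving strategies — the Row player: {T, M}; the Column player: {a1, a3}.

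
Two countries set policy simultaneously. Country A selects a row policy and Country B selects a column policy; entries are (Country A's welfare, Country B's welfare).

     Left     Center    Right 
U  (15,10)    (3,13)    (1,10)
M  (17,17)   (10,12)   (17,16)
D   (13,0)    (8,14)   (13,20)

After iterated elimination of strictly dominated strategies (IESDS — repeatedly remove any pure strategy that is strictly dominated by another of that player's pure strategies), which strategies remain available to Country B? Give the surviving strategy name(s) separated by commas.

For Country A, M strictly dominates U on the remaining columns (Left: 17>15, Center: 10>3, Right: 17>1); eliminate U.
For Country A, M strictly dominates D on the remaining columns (Left: 17>13, Center: 10>8, Right: 17>13); eliminate D.
For Country B, Left strictly dominates Center on the remaining rows (M: 17>12); eliminate Center.
Column Right is eliminated: Left beats it against every remaining row (M: 17>16).
Among the remaining strategies, none is strictly dominated by another pure strategy of the same player, so the elimination stops.
Surviving strategies — Country A: {M}; Country B: {Left}.

Left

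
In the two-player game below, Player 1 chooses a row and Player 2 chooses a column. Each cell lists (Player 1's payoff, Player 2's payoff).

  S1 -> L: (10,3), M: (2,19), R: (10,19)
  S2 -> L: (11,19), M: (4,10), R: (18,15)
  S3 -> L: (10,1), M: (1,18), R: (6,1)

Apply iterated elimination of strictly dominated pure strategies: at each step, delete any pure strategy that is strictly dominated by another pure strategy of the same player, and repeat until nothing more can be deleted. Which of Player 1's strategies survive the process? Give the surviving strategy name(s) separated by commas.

Row S1 is eliminated: S2 beats it against every remaining column (L: 11>10, M: 4>2, R: 18>10).
Player 1's strategy S3 is strictly dominated by S2 (L: 11>10, M: 4>1, R: 18>6) and is removed.
For Player 2, L strictly dominates M on the remaining rows (S2: 19>10); eliminate M.
Player 2's strategy R is strictly dominated by L (S2: 19>15) and is removed.
Among the remaining strategies, none is strictly dominated by another pure strategy of the same player, so the elimination stops.
Surviving strategies — Player 1: {S2}; Player 2: {L}.

S2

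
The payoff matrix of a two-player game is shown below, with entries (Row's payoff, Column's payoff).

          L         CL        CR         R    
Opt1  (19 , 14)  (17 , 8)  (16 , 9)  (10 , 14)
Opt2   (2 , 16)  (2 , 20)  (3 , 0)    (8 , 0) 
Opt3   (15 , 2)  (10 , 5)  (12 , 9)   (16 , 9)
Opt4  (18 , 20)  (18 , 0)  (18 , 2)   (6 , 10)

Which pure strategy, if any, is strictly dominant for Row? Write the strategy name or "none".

none

Opt1 fails to dominate Opt3 at R (10<16).
Opt2 fails to dominate Opt1 at L (2<19).
Opt3 fails to dominate Opt1 at L (15<19).
Opt4 fails to dominate Opt1 at L (18<19).
No single strategy dominates all the others.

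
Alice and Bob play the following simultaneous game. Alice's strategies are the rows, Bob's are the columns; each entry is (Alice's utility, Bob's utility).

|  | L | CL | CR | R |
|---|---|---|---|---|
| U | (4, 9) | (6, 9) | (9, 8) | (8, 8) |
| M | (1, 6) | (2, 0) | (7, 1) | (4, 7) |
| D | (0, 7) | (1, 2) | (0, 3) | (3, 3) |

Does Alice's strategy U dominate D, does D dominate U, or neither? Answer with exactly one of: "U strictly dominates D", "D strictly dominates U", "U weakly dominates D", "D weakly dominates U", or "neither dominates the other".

U strictly dominates D

U's payoffs vs D's, by Bob's action — L: 4>0, CL: 6>1, CR: 9>0, R: 8>3.
U gives a strictly higher payoff against every action of Bob, so U strictly dominates D.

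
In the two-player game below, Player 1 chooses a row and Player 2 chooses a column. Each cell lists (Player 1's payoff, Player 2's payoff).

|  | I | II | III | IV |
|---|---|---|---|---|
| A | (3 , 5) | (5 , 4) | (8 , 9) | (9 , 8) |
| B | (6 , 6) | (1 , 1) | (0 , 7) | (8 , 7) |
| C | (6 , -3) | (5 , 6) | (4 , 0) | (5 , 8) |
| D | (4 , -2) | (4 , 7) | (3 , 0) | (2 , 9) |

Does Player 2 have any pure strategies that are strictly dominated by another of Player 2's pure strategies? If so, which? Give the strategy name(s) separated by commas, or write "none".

I, II

I is strictly dominated by III (A: 9>5, B: 7>6, C: 0>-3, D: 0>-2).
II is strictly dominated by IV (A: 8>4, B: 7>1, C: 8>6, D: 9>7).
III is not dominated — it holds its own against I at A (9>5); II at A (9>4); IV at A (9>8).
Nothing dominates IV: I at A (8>5); II at A (8>4); III at B (7=7).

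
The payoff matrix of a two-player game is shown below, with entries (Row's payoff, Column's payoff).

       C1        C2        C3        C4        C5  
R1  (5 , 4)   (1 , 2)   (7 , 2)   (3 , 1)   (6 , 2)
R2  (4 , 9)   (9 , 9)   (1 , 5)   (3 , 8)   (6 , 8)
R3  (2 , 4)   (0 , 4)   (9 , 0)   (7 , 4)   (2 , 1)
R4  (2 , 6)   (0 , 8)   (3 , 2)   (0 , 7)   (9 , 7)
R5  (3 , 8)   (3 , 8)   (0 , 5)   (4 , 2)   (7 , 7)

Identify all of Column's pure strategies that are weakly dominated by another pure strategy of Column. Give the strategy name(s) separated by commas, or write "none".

C3, C4, C5

C1 is not dominated — it holds its own against C2 at R1 (4>2); C3 at R1 (4>2); C4 at R1 (4>1); C5 at R1 (4>2).
C2 is not dominated — it holds its own against C1 at R4 (8>6); C3 at R2 (9>5); C4 at R1 (2>1); C5 at R2 (9>8).
C3: dominated, since C1 does at least as well everywhere (R1: 4>2, R2: 9>5, R3: 4>0, R4: 6>2, R5: 8>5).
C4: dominated, since C2 does at least as well everywhere (R1: 2>1, R2: 9>8, R3: 4=4, R4: 8>7, R5: 8>2).
C5: dominated, since C2 does at least as well everywhere (R1: 2=2, R2: 9>8, R3: 4>1, R4: 8>7, R5: 8>7).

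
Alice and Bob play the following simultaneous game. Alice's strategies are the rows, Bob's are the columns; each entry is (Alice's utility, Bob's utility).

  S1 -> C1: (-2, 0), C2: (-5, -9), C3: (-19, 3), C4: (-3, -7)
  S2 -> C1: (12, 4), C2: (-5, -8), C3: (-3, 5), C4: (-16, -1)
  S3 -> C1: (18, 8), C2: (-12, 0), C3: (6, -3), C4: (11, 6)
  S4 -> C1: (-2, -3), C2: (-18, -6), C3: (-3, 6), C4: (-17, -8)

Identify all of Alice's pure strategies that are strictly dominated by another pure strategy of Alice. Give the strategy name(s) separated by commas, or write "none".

S4

S1 is not dominated — it holds its own against S2 at C2 (-5=-5); S3 at C2 (-5>-12); S4 at C1 (-2=-2).
S2 is not dominated — it holds its own against S1 at C1 (12>-2); S3 at C2 (-5>-12); S4 at C1 (12>-2).
Nothing dominates S3: S1 at C1 (18>-2); S2 at C1 (18>12); S4 at C1 (18>-2).
S4: dominated, since S3 does at least as well everywhere (C1: 18>-2, C2: -12>-18, C3: 6>-3, C4: 11>-17).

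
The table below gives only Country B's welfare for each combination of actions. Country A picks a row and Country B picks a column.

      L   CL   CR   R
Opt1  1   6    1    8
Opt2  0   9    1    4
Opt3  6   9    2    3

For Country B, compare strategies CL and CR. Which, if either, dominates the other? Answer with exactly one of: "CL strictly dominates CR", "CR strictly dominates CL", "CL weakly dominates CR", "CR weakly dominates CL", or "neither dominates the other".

Compare CL to CR across each opponent action: Opt1: 6>1, Opt2: 9>1, Opt3: 9>2.
Every comparison favours CL, so CL strictly dominates CR.

CL strictly dominates CR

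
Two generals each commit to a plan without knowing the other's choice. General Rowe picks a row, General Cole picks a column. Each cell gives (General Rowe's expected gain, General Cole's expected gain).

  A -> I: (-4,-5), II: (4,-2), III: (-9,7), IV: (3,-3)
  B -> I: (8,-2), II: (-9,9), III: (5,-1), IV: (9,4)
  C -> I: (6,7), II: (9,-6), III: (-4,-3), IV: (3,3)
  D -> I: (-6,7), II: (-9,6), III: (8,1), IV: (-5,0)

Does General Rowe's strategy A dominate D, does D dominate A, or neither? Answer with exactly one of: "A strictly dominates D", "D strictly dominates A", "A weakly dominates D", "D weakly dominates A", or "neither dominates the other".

neither dominates the other

Compare A to D across every action of General Cole: I: -4>-6, II: 4>-9, III: -9<8, IV: 3>-5.
A does better at I, II, IV but worse at III; neither strategy dominates the other.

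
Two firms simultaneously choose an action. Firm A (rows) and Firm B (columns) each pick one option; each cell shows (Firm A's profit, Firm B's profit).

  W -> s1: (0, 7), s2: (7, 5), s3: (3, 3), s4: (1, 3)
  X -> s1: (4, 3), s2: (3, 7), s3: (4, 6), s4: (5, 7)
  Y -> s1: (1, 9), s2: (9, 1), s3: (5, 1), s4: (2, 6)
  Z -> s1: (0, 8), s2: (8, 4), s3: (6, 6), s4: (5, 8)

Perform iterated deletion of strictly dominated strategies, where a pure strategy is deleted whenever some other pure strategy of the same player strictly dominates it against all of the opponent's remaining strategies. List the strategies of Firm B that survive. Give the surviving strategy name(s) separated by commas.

s1, s2, s4

For Firm A, Y strictly dominates W on the remaining columns (s1: 1>0, s2: 9>7, s3: 5>3, s4: 2>1); eliminate W.
For Firm B, s4 strictly dominates s3 on the remaining rows (X: 7>6, Y: 6>1, Z: 8>6); eliminate s3.
Among the remaining strategies, none is strictly dominated by another pure strategy of the same player, so the elimination stops.
Surviving strategies — Firm A: {X, Y, Z}; Firm B: {s1, s2, s4}.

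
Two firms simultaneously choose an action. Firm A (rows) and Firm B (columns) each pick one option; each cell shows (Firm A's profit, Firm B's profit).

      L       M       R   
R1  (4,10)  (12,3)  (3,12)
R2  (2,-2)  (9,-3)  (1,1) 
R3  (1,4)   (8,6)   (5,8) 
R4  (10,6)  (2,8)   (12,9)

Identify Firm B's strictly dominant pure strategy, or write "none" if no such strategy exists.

R vs L: R1: 12>10, R2: 1>-2, R3: 8>4, R4: 9>6.
R vs M: R1: 12>3, R2: 1>-3, R3: 8>6, R4: 9>8.
R strictly beats every other strategy against every opponent action, so it is strictly dominant.

R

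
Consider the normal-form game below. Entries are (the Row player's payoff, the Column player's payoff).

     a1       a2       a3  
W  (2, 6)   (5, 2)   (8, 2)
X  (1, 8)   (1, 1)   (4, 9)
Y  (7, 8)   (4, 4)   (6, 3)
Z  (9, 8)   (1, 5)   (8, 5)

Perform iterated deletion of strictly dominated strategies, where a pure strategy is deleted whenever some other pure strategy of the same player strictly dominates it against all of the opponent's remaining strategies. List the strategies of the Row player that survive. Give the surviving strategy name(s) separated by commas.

The Row player's strategy X is strictly dominated by W (a1: 2>1, a2: 5>1, a3: 8>4) and is removed.
Column a2 is eliminated: a1 beats it against every remaining row (W: 6>2, Y: 8>4, Z: 8>5).
Row Y is eliminated: Z beats it against every remaining column (a1: 9>7, a3: 8>6).
The Column player's strategy a3 is strictly dominated by a1 (W: 6>2, Z: 8>5) and is removed.
Row W is eliminated: Z beats it against every remaining column (a1: 9>2).
Among the remaining strategies, none is strictly dominated by another pure strategy of the same player, so the elimination stops.
Surviving strategies — the Row player: {Z}; the Column player: {a1}.

Z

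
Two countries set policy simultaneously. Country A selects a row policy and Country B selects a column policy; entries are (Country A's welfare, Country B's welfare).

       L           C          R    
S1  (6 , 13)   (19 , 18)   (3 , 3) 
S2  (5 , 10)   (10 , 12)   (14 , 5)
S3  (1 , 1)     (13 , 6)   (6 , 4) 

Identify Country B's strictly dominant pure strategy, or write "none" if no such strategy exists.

C vs L: S1: 18>13, S2: 12>10, S3: 6>1.
C vs R: S1: 18>3, S2: 12>5, S3: 6>4.
C strictly beats every other strategy against every opponent action, so it is strictly dominant.

C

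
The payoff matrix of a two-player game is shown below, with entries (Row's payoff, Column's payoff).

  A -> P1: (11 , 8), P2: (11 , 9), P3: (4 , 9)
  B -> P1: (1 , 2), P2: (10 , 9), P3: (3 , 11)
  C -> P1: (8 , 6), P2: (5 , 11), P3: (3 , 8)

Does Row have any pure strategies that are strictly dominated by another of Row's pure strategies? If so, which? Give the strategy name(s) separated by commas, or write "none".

B, C

A: no other strategy beats it everywhere (B at P1 (11>1); C at P1 (11>8)).
B: dominated, since A does at least as well everywhere (P1: 11>1, P2: 11>10, P3: 4>3).
A strictly dominates C — P1: 11>8, P2: 11>5, P3: 4>3.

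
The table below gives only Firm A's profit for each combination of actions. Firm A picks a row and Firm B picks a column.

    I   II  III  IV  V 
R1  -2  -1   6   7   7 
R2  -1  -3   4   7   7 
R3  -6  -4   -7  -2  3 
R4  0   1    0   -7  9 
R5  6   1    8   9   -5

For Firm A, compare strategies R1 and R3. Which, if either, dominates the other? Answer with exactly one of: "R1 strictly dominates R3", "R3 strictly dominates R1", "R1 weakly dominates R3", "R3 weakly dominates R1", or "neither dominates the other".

R1 strictly dominates R3

Compare R1 to R3 across every action of Firm B: I: -2>-6, II: -1>-4, III: 6>-7, IV: 7>-2, V: 7>3.
Every comparison favours R1, so R1 strictly dominates R3.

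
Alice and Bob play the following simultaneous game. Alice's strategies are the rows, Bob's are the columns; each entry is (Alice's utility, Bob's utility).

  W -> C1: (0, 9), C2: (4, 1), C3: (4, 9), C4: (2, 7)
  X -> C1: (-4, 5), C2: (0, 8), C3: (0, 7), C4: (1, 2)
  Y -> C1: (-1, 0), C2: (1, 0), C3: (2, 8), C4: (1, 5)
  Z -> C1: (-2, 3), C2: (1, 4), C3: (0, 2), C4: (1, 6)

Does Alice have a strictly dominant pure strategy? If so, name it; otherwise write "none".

W vs X: C1: 0>-4, C2: 4>0, C3: 4>0, C4: 2>1.
W vs Y: C1: 0>-1, C2: 4>1, C3: 4>2, C4: 2>1.
W vs Z: C1: 0>-2, C2: 4>1, C3: 4>0, C4: 2>1.
W strictly beats every other strategy against every opponent action, so it is strictly dominant.

W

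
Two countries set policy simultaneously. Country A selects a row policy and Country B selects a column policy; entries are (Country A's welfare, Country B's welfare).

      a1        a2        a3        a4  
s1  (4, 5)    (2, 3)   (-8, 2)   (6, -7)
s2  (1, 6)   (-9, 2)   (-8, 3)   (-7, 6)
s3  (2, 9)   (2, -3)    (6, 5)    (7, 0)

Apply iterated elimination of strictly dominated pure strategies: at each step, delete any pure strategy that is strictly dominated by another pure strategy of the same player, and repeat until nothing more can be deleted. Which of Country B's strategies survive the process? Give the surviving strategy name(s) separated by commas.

For Country A, s3 strictly dominates s2 on the remaining columns (a1: 2>1, a2: 2>-9, a3: 6>-8, a4: 7>-7); eliminate s2.
Column a2 is eliminated: a1 beats it against every remaining row (s1: 5>3, s3: 9>-3).
Column a3 is eliminated: a1 beats it against every remaining row (s1: 5>2, s3: 9>5).
For Country B, a1 strictly dominates a4 on the remaining rows (s1: 5>-7, s3: 9>0); eliminate a4.
For Country A, s1 strictly dominates s3 on the remaining columns (a1: 4>2); eliminate s3.
Among the remaining strategies, none is strictly dominated by another pure strategy of the same player, so the elimination stops.
Surviving strategies — Country A: {s1}; Country B: {a1}.

a1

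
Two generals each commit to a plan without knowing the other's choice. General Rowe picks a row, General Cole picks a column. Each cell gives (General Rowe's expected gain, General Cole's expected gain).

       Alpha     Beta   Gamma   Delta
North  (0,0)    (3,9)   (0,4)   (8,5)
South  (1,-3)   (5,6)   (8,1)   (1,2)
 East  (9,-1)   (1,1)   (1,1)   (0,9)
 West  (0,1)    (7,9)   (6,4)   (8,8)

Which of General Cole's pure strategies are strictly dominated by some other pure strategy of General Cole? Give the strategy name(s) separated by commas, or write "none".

Alpha is strictly dominated by Beta (North: 9>0, South: 6>-3, East: 1>-1, West: 9>1).
Beta is not dominated — it holds its own against Alpha at North (9>0); Gamma at North (9>4); Delta at North (9>5).
Gamma is strictly dominated by Delta (North: 5>4, South: 2>1, East: 9>1, West: 8>4).
Nothing dominates Delta: Alpha at North (5>0); Beta at East (9>1); Gamma at North (5>4).

Alpha, Gamma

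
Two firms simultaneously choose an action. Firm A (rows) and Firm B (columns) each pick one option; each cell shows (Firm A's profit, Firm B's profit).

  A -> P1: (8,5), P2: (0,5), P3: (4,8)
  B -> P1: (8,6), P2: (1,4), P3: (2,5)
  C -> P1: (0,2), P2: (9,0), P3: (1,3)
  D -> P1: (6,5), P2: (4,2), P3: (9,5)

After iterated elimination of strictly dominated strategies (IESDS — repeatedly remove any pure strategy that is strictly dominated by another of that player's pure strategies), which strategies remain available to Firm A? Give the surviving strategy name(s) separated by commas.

A, B, D

For Firm B, P3 strictly dominates P2 on the remaining rows (A: 8>5, B: 5>4, C: 3>0, D: 5>2); eliminate P2.
Firm A's strategy C is strictly dominated by A (P1: 8>0, P3: 4>1) and is removed.
Among the remaining strategies, none is strictly dominated by another pure strategy of the same player, so the elimination stops.
Surviving strategies — Firm A: {A, B, D}; Firm B: {P1, P3}.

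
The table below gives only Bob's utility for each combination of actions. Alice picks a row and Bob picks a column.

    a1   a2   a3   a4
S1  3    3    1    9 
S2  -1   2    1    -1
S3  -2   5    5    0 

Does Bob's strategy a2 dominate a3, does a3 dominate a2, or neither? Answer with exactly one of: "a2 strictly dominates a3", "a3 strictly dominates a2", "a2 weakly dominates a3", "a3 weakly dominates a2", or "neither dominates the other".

a2 weakly dominates a3

a2's payoffs vs a3's, by Alice's action — S1: 3>1, S2: 2>1, S3: 5=5.
a2 is at least as good everywhere and strictly better somewhere (tied only at S3), so a2 weakly but not strictly dominates a3.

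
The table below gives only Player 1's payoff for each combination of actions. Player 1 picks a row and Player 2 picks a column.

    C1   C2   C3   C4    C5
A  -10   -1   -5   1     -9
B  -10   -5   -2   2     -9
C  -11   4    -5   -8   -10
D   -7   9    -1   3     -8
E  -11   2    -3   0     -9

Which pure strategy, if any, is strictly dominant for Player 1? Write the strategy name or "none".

D

D vs A: C1: -7>-10, C2: 9>-1, C3: -1>-5, C4: 3>1, C5: -8>-9.
D vs B: C1: -7>-10, C2: 9>-5, C3: -1>-2, C4: 3>2, C5: -8>-9.
D vs C: C1: -7>-11, C2: 9>4, C3: -1>-5, C4: 3>-8, C5: -8>-10.
D vs E: C1: -7>-11, C2: 9>2, C3: -1>-3, C4: 3>0, C5: -8>-9.
D strictly beats every other strategy against every opponent action, so it is strictly dominant.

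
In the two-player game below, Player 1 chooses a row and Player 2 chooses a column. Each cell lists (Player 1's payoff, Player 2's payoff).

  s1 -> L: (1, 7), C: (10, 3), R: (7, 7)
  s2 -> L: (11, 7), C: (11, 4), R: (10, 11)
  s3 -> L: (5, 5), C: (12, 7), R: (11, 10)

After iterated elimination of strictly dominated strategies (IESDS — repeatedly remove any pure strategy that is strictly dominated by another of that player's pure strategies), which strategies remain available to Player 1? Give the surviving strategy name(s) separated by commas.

Player 1's strategy s1 is strictly dominated by s2 (L: 11>1, C: 11>10, R: 10>7) and is removed.
Player 2's strategy L is strictly dominated by R (s2: 11>7, s3: 10>5) and is removed.
For Player 1, s3 strictly dominates s2 on the remaining columns (C: 12>11, R: 11>10); eliminate s2.
Column C is eliminated: R beats it against every remaining row (s3: 10>7).
Among the remaining strategies, none is strictly dominated by another pure strategy of the same player, so the elimination stops.
Surviving strategies — Player 1: {s3}; Player 2: {R}.

s3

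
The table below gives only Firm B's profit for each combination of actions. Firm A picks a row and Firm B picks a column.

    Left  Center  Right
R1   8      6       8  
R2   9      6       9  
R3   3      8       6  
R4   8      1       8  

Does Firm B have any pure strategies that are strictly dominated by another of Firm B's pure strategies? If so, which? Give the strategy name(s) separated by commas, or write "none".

Nothing dominates Left: Center at R1 (8>6); Right at R1 (8=8).
Center is not dominated — it holds its own against Left at R3 (8>3); Right at R3 (8>6).
Nothing dominates Right: Left at R1 (8=8); Center at R1 (8>6).

none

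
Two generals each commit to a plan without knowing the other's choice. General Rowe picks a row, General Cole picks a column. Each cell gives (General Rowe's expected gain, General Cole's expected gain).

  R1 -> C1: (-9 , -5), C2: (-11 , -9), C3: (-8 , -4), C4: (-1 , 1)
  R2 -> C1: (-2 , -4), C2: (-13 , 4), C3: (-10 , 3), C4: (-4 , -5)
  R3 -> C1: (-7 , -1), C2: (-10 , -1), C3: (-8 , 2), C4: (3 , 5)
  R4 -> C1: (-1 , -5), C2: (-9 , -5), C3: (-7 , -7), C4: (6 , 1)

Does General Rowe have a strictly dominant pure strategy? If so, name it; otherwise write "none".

R4 vs R1: C1: -1>-9, C2: -9>-11, C3: -7>-8, C4: 6>-1.
R4 vs R2: C1: -1>-2, C2: -9>-13, C3: -7>-10, C4: 6>-4.
R4 vs R3: C1: -1>-7, C2: -9>-10, C3: -7>-8, C4: 6>3.
R4 strictly beats every other strategy against every opponent action, so it is strictly dominant.

R4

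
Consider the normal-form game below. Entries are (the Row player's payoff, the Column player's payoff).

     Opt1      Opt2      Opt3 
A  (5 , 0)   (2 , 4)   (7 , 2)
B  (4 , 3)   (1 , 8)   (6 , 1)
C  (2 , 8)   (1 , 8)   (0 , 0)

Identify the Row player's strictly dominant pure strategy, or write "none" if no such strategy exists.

A

A vs B: Opt1: 5>4, Opt2: 2>1, Opt3: 7>6.
A vs C: Opt1: 5>2, Opt2: 2>1, Opt3: 7>0.
A strictly beats every other strategy against every opponent action, so it is strictly dominant.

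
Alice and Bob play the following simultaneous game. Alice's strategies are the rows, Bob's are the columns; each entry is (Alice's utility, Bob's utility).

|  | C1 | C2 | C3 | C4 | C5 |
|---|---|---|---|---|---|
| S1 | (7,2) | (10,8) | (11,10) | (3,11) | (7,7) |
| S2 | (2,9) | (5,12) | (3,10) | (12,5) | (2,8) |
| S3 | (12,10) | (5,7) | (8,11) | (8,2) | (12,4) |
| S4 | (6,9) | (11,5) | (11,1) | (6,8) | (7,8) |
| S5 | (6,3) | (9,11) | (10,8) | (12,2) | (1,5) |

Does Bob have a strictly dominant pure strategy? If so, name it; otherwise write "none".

none

C1 fails to dominate C2 at S1 (2<8).
C2 fails to dominate C1 at S3 (7<10).
C3 fails to dominate C1 at S4 (1<9).
C4 fails to dominate C1 at S2 (5<9).
C5 fails to dominate C1 at S2 (8<9).
No single strategy dominates all the others.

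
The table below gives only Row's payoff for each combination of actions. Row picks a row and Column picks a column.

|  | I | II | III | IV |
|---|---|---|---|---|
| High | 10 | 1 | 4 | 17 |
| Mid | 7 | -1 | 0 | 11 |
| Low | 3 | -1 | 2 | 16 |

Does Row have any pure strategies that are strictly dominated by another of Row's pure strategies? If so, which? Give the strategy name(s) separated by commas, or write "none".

High is not dominated — it holds its own against Mid at I (10>7); Low at I (10>3).
Mid: dominated, since High does at least as well everywhere (I: 10>7, II: 1>-1, III: 4>0, IV: 17>11).
High strictly dominates Low — I: 10>3, II: 1>-1, III: 4>2, IV: 17>16.

Mid, Low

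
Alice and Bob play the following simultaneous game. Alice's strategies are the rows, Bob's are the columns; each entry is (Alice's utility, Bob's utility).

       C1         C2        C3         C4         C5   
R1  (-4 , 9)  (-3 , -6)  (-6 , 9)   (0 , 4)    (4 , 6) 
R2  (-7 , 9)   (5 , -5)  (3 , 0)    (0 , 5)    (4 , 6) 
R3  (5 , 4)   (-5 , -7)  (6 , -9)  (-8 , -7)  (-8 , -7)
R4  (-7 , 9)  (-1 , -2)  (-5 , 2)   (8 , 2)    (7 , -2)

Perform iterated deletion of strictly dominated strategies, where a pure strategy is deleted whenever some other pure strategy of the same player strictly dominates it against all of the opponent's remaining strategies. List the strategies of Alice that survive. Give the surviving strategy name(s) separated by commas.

R3

Column C2 is eliminated: C1 beats it against every remaining row (R1: 9>-6, R2: 9>-5, R3: 4>-7, R4: 9>-2).
Column C4 is eliminated: C1 beats it against every remaining row (R1: 9>4, R2: 9>5, R3: 4>-7, R4: 9>2).
Bob's strategy C5 is strictly dominated by C1 (R1: 9>6, R2: 9>6, R3: 4>-7, R4: 9>-2) and is removed.
Row R1 is eliminated: R3 beats it against every remaining column (C1: 5>-4, C3: 6>-6).
Row R2 is eliminated: R3 beats it against every remaining column (C1: 5>-7, C3: 6>3).
Alice's strategy R4 is strictly dominated by R3 (C1: 5>-7, C3: 6>-5) and is removed.
Column C3 is eliminated: C1 beats it against every remaining row (R3: 4>-9).
Among the remaining strategies, none is strictly dominated by another pure strategy of the same player, so the elimination stops.
Surviving strategies — Alice: {R3}; Bob: {C1}.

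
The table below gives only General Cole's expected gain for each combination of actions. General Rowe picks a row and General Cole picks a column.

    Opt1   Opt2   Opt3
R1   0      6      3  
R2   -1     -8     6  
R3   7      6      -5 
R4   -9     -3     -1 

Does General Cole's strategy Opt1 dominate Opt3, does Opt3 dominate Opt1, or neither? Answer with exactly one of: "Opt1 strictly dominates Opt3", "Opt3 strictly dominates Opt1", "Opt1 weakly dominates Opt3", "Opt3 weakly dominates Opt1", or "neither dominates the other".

Compare Opt1 to Opt3 across each choice by General Rowe: R1: 0<3, R2: -1<6, R3: 7>-5, R4: -9<-1.
Opt1 does better at R3 but worse at R1, R2, R4; neither strategy dominates the other.

neither dominates the other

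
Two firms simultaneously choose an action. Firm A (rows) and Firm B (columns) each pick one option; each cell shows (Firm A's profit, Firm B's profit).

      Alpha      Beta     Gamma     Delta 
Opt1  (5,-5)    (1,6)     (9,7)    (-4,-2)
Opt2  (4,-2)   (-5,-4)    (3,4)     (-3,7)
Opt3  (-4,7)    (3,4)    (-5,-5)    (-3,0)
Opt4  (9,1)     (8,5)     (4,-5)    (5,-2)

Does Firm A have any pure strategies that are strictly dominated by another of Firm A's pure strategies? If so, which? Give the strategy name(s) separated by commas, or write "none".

Opt2, Opt3

Opt1: no other strategy beats it everywhere (Opt2 at Alpha (5>4); Opt3 at Alpha (5>-4); Opt4 at Gamma (9>4)).
Opt2: dominated, since Opt4 does at least as well everywhere (Alpha: 9>4, Beta: 8>-5, Gamma: 4>3, Delta: 5>-3).
Opt3 is strictly dominated by Opt4 (Alpha: 9>-4, Beta: 8>3, Gamma: 4>-5, Delta: 5>-3).
Nothing dominates Opt4: Opt1 at Alpha (9>5); Opt2 at Alpha (9>4); Opt3 at Alpha (9>-4).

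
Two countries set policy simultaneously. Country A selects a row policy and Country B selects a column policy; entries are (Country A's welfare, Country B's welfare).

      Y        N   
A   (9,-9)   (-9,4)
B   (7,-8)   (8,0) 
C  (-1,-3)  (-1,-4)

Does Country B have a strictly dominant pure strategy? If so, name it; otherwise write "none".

none

Y fails to dominate N at A (-9<4).
N fails to dominate Y at C (-4<-3).
No single strategy dominates all the others.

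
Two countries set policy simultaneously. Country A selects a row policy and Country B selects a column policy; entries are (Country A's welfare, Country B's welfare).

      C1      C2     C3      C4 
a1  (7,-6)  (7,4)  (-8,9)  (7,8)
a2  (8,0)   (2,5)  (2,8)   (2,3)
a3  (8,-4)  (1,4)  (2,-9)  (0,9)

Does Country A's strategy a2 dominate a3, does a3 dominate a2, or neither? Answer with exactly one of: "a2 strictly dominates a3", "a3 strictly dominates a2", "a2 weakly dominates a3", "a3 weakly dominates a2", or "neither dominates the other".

Compare a2 to a3 across every action of Country B: C1: 8=8, C2: 2>1, C3: 2=2, C4: 2>0.
a2 is at least as good everywhere and strictly better somewhere (tied only at C1, C3), so a2 weakly but not strictly dominates a3.

a2 weakly dominates a3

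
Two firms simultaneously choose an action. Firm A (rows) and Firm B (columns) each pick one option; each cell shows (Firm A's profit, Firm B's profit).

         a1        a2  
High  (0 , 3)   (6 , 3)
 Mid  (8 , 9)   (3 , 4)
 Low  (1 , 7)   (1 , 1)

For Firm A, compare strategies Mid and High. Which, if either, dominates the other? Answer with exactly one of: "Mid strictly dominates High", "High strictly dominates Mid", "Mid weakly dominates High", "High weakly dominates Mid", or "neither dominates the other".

neither dominates the other

Mid's payoffs vs High's, by Firm B's action — a1: 8>0, a2: 3<6.
Mid does better at a1 but worse at a2; neither strategy dominates the other.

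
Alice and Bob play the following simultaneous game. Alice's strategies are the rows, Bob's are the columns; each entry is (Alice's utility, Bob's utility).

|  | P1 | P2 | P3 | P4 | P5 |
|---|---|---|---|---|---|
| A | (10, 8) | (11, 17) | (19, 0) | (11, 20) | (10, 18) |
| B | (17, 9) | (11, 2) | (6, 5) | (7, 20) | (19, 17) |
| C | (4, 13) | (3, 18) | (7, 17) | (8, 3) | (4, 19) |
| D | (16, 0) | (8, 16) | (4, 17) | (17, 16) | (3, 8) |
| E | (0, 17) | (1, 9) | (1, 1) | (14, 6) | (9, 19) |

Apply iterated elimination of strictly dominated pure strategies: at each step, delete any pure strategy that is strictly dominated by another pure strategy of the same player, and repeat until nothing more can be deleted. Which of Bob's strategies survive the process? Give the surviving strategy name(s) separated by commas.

P2, P3, P4, P5

Alice's strategy C is strictly dominated by A (P1: 10>4, P2: 11>3, P3: 19>7, P4: 11>8, P5: 10>4) and is removed.
Bob's strategy P1 is strictly dominated by P5 (A: 18>8, B: 17>9, D: 8>0, E: 19>17) and is removed.
Among the remaining strategies, none is strictly dominated by another pure strategy of the same player, so the elimination stops.
Surviving strategies — Alice: {A, B, D, E}; Bob: {P2, P3, P4, P5}.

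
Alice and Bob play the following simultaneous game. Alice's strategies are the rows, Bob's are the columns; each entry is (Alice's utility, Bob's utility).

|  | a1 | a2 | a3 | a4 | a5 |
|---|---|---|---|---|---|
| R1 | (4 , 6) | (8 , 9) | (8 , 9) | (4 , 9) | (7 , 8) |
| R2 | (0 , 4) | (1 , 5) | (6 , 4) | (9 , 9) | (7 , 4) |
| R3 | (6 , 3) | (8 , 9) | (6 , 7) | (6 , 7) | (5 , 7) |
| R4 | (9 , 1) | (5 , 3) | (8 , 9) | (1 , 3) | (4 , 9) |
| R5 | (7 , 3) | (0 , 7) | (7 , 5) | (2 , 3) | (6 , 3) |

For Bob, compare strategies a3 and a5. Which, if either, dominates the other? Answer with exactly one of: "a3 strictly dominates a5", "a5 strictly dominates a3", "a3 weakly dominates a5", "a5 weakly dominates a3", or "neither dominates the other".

Compare a3 to a5 across every action of Alice: R1: 9>8, R2: 4=4, R3: 7=7, R4: 9=9, R5: 5>3.
a3 is at least as good everywhere and strictly better somewhere (tied only at R2, R3, R4), so a3 weakly but not strictly dominates a5.

a3 weakly dominates a5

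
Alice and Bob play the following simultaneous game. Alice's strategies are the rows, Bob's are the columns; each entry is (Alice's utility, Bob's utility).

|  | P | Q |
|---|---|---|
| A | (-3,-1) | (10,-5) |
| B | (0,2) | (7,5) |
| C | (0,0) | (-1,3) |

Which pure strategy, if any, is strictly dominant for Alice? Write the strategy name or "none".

A fails to dominate B at P (-3<0).
B fails to dominate A at Q (7<10).
C fails to dominate A at Q (-1<10).
No single strategy dominates all the others.

none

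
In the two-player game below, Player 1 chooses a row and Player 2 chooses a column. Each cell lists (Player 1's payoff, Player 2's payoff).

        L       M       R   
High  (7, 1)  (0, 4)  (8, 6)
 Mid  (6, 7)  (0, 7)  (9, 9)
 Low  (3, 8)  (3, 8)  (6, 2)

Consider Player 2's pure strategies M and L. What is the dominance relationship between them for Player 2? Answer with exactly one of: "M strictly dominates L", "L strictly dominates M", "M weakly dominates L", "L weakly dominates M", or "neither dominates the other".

M weakly dominates L

Compare M to L across each choice by Player 1: High: 4>1, Mid: 7=7, Low: 8=8.
M is at least as good everywhere and strictly better somewhere (tied only at Mid, Low), so M weakly but not strictly dominates L.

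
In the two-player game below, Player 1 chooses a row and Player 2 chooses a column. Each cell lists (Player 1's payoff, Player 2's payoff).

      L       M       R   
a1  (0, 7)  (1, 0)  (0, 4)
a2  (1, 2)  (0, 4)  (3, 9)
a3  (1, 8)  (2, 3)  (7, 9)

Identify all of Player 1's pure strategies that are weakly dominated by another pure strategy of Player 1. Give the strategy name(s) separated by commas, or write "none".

a1, a2

a3 weakly dominates a1 — L: 1>0, M: 2>1, R: 7>0.
a2: dominated, since a3 does at least as well everywhere (L: 1=1, M: 2>0, R: 7>3).
Nothing dominates a3: a1 at L (1>0); a2 at M (2>0).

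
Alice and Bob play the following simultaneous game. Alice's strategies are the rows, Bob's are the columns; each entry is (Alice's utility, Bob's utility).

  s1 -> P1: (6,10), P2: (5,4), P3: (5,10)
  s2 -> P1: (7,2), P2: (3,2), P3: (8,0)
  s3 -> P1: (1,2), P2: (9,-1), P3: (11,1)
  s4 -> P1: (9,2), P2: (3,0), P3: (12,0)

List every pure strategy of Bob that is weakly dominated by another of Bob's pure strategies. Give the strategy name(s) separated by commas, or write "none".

Nothing dominates P1: P2 at s1 (10>4); P3 at s2 (2>0).
P2: dominated, since P1 does at least as well everywhere (s1: 10>4, s2: 2=2, s3: 2>-1, s4: 2>0).
P1 weakly dominates P3 — s1: 10=10, s2: 2>0, s3: 2>1, s4: 2>0.

P2, P3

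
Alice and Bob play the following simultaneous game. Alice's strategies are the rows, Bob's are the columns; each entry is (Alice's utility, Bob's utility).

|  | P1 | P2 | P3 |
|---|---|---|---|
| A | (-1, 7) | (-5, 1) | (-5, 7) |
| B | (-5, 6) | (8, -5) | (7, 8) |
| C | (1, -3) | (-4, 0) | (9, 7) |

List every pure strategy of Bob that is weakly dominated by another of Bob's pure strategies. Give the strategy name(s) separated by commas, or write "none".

P1, P2

P1 is weakly dominated by P3 (A: 7=7, B: 8>6, C: 7>-3).
P3 weakly dominates P2 — A: 7>1, B: 8>-5, C: 7>0.
P3: no other strategy beats it everywhere (P1 at B (8>6); P2 at A (7>1)).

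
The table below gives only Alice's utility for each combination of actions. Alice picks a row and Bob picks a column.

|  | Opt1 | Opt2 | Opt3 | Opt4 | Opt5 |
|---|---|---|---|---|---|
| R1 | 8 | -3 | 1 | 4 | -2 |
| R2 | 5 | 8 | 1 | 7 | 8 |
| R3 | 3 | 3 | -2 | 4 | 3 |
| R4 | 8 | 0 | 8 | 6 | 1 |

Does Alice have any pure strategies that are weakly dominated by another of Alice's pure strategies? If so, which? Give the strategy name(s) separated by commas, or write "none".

R1, R3

R1 is weakly dominated by R4 (Opt1: 8=8, Opt2: 0>-3, Opt3: 8>1, Opt4: 6>4, Opt5: 1>-2).
R2 is not dominated — it holds its own against R1 at Opt2 (8>-3); R3 at Opt1 (5>3); R4 at Opt2 (8>0).
R3: dominated, since R2 does at least as well everywhere (Opt1: 5>3, Opt2: 8>3, Opt3: 1>-2, Opt4: 7>4, Opt5: 8>3).
R4 is not dominated — it holds its own against R1 at Opt2 (0>-3); R2 at Opt1 (8>5); R3 at Opt1 (8>3).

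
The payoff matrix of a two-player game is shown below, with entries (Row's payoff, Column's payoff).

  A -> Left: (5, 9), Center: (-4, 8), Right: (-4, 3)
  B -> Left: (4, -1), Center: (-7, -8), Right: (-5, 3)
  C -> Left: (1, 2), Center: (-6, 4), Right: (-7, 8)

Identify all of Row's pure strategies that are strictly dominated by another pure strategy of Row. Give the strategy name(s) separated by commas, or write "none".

B, C

Nothing dominates A: B at Left (5>4); C at Left (5>1).
B: dominated, since A does at least as well everywhere (Left: 5>4, Center: -4>-7, Right: -4>-5).
C is strictly dominated by A (Left: 5>1, Center: -4>-6, Right: -4>-7).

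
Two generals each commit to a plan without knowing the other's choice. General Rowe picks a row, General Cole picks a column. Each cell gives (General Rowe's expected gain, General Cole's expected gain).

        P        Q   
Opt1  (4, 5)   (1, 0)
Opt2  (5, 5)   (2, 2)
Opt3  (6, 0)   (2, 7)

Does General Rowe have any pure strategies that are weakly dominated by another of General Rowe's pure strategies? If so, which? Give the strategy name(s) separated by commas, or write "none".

Opt1, Opt2

Opt2 weakly dominates Opt1 — P: 5>4, Q: 2>1.
Opt3 weakly dominates Opt2 — P: 6>5, Q: 2=2.
Nothing dominates Opt3: Opt1 at P (6>4); Opt2 at P (6>5).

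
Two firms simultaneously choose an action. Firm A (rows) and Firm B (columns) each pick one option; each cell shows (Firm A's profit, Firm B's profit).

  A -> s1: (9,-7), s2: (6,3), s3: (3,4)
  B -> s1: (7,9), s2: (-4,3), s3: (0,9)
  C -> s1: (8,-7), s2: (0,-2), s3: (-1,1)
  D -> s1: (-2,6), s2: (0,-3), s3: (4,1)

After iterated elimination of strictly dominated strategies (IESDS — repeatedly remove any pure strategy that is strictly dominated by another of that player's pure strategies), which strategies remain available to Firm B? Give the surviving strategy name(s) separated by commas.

s1, s3

For Firm A, A strictly dominates B on the remaining columns (s1: 9>7, s2: 6>-4, s3: 3>0); eliminate B.
For Firm A, A strictly dominates C on the remaining columns (s1: 9>8, s2: 6>0, s3: 3>-1); eliminate C.
Firm B's strategy s2 is strictly dominated by s3 (A: 4>3, D: 1>-3) and is removed.
Among the remaining strategies, none is strictly dominated by another pure strategy of the same player, so the elimination stops.
Surviving strategies — Firm A: {A, D}; Firm B: {s1, s3}.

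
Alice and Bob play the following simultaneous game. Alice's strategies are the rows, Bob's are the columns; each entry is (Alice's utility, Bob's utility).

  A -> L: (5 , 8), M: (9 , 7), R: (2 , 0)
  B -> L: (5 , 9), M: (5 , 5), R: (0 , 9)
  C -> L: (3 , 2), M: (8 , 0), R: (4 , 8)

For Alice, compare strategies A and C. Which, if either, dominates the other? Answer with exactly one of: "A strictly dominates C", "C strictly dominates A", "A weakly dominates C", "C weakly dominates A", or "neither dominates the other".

neither dominates the other

Compare A to C across each opponent action: L: 5>3, M: 9>8, R: 2<4.
A does better at L, M but worse at R; neither strategy dominates the other.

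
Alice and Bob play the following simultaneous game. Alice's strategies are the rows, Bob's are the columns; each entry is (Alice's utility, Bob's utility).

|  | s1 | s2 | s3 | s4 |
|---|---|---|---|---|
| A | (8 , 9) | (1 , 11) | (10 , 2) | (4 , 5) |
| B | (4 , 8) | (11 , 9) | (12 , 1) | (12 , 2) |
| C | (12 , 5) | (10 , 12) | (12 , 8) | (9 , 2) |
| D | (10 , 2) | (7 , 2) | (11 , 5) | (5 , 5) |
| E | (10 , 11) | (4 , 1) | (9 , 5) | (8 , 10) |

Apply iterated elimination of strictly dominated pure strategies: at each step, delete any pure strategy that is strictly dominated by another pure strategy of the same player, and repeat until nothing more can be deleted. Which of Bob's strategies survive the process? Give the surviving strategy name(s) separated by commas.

s2

Row A is eliminated: C beats it against every remaining column (s1: 12>8, s2: 10>1, s3: 12>10, s4: 9>4).
For Alice, C strictly dominates D on the remaining columns (s1: 12>10, s2: 10>7, s3: 12>11, s4: 9>5); eliminate D.
For Alice, C strictly dominates E on the remaining columns (s1: 12>10, s2: 10>4, s3: 12>9, s4: 9>8); eliminate E.
For Bob, s2 strictly dominates s1 on the remaining rows (B: 9>8, C: 12>5); eliminate s1.
Bob's strategy s3 is strictly dominated by s2 (B: 9>1, C: 12>8) and is removed.
Row C is eliminated: B beats it against every remaining column (s2: 11>10, s4: 12>9).
Column s4 is eliminated: s2 beats it against every remaining row (B: 9>2).
Among the remaining strategies, none is strictly dominated by another pure strategy of the same player, so the elimination stops.
Surviving strategies — Alice: {B}; Bob: {s2}.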